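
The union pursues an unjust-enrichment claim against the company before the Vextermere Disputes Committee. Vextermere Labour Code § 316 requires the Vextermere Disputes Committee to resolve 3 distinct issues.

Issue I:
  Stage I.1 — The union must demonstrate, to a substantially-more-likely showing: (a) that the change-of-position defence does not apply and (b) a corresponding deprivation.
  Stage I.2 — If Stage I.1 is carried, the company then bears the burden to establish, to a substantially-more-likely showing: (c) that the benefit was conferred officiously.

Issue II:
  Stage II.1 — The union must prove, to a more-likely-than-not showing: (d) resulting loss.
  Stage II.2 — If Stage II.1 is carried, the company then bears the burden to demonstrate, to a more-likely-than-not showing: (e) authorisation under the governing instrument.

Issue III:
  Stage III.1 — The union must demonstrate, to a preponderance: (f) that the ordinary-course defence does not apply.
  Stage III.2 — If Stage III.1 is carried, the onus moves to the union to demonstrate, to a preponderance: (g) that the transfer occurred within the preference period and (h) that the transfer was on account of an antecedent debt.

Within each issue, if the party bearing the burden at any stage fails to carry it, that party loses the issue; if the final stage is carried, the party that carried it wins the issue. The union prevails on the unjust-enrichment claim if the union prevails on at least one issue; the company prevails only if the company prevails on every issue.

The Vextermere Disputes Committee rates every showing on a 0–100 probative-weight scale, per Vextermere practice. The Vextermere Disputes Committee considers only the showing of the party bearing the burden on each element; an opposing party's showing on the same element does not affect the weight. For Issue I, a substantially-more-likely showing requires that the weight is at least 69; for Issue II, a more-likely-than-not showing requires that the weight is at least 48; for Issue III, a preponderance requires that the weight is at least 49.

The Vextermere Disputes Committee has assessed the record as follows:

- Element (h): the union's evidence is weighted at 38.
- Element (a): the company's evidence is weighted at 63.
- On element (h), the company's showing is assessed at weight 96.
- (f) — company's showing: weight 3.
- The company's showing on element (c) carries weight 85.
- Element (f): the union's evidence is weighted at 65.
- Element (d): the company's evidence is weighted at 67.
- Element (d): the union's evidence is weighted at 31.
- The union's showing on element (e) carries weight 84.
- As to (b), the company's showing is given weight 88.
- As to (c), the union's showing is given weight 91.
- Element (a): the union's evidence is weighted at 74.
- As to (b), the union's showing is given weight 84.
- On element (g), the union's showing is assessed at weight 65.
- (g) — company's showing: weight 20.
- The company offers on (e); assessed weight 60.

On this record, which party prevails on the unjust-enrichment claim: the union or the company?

company

— Issue I —
At Stage I.1 the union must meet a substantially-more-likely showing (weight is at least 69): on (a) the weight is 74 (the company's 63 is given no effect), which does reach 69, so (a) meets the standard; on (b) the weight is 84 (the company's 88 is given no effect), ≥ 69, so (b) meets the standard.
  All elements met. The burden passes to the company.
At Stage I.2 the company must meet a substantially-more-likely showing (weight is at least 69): on (c) the weight is 85 (the union's 91 is given no effect), which does reach 69, so (c) meets the standard.
  The company carries the last stage.
Every stage carried; the company prevails on this issue.
— Issue II —
Stage II.1 — burden on union; standard: a more-likely-than-not showing (weight is at least 48).
    (d): 31 (company's 67 disregarded) < 48 [not met]
  The union does not carry Stage II.1.
The company prevails on this issue.
— Issue III —
Stage III.1 (union, a preponderance, weight is at least 49): (f) 65 (company's 3 disregarded) ≥ 49 — meets.
  Stage III.1 carried; the burden remains with the union.
Stage III.2 (union, a preponderance, weight is at least 49): (g) 65 (company's 20 disregarded) ≥ 49 — meets; (h) 38 (company's 96 disregarded) < 49 — fails.
  Not every element is met, so the union fails to carry Stage III.2.
The company prevails on this issue.
Per-issue: Issue I → company; Issue II → company; Issue III → company. The union must prevail on at least one issue; overall, the company prevails.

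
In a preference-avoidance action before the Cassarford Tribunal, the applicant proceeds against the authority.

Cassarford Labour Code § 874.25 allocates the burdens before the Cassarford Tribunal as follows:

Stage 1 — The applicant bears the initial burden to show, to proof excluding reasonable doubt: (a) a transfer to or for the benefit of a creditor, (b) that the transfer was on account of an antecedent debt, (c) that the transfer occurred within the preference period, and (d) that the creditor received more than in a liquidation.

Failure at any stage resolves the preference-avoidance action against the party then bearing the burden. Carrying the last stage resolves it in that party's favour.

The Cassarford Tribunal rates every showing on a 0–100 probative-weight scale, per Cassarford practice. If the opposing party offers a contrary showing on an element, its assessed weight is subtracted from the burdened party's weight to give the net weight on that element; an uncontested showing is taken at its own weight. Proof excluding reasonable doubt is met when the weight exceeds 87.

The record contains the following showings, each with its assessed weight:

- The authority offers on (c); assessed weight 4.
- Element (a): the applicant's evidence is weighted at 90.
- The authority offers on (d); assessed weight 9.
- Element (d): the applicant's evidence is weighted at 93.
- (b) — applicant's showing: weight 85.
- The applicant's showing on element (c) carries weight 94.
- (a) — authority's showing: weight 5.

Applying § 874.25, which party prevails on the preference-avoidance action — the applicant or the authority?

authority

Stage 1 — burden on applicant; standard: proof excluding reasonable doubt (weight exceeds 87).
    (a): 90 − 5 = 85 ≤ 87 [not met]
    (b): 85 ≤ 87 [not met]
    (c): 94 − 4 = 90 > 87 [met]
    (d): 93 − 9 = 84 ≤ 87 [not met]
  The applicant does not carry Stage 1.
The analysis ends at Stage 1; the authority prevails.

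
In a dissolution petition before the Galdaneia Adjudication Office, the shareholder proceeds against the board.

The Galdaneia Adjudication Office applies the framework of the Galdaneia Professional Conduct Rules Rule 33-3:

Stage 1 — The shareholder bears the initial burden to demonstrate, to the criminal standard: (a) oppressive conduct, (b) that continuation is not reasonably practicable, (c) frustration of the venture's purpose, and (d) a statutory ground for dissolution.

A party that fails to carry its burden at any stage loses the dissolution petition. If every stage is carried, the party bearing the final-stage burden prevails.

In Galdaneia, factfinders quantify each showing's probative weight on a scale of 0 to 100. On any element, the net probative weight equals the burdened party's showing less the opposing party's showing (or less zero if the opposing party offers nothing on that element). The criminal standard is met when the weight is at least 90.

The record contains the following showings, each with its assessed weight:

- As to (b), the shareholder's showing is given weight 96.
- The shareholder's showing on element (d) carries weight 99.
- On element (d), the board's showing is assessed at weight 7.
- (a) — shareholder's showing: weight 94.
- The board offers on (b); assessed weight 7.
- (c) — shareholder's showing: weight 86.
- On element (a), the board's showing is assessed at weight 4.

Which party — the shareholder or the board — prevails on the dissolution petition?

Stage 1 — burden on shareholder; standard: the criminal standard (weight is at least 90).
    (a): 94 − 4 = 90 ≥ 90 [met]
    (b): 96 − 7 = 89 < 90 [not met]
    (c): 86 < 90 [not met]
    (d): 99 − 7 = 92 ≥ 90 [met]
  Not every element is met, so the shareholder fails to carry Stage 1.
So the board prevails.

board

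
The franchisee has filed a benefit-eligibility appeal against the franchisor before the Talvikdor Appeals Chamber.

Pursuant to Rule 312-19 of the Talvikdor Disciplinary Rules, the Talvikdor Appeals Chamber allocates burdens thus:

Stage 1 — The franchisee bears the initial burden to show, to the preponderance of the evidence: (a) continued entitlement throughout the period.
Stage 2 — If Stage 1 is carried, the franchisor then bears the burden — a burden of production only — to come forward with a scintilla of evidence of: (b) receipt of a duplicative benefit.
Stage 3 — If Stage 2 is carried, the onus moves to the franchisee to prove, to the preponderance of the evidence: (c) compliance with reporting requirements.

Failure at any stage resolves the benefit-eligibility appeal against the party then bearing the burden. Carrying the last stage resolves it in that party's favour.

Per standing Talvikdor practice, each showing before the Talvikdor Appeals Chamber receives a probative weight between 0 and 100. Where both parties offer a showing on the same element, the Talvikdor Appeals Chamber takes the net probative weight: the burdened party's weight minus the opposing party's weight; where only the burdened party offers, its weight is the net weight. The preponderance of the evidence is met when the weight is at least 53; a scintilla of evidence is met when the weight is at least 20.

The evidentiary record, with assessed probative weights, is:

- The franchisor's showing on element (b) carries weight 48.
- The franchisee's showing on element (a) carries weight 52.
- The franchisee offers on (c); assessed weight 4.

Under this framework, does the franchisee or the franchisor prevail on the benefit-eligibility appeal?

franchisor

Stage 1 (franchisee, the preponderance of the evidence, weight is at least 53): (a) 52 < 53 — fails.
  Not every element is met, so the franchisee fails to carry Stage 1.
So the franchisor prevails.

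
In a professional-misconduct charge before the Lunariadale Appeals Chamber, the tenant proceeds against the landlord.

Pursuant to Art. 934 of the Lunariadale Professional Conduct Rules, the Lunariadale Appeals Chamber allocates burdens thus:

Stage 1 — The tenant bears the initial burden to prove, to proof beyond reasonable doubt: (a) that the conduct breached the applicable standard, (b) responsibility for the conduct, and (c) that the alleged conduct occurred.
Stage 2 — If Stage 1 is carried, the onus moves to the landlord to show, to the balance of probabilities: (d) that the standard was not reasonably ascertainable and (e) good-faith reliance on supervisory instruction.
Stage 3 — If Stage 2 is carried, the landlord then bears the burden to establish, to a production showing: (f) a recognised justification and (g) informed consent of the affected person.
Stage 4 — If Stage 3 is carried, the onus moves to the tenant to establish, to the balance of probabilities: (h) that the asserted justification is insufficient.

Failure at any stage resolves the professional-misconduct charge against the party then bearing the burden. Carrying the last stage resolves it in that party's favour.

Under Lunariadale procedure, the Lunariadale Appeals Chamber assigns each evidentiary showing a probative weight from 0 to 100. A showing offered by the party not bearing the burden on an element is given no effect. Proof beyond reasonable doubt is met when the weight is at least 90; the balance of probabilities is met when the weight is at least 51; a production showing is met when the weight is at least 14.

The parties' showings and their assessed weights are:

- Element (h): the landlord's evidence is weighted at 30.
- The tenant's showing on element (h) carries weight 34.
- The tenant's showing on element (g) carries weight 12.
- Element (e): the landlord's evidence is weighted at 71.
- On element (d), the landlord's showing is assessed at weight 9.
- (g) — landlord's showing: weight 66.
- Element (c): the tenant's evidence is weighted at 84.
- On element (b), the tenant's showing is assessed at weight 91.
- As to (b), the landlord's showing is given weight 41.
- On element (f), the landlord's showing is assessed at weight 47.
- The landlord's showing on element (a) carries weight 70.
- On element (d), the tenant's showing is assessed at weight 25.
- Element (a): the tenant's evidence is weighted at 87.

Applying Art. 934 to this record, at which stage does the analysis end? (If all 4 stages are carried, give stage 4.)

At Stage 1 the tenant must meet proof beyond reasonable doubt (weight is at least 90): on (a) the weight is 87 (the landlord's 70 is given no effect), which does not reach 90, so (a) does not meet the standard; on (b) the weight is 91 (the landlord's 41 is given no effect), which does reach 90, so (b) meets the standard; on (c) the weight is 84, which does not reach 90, so (c) does not meet the standard.
  Not every element is met, so the tenant fails to carry Stage 1.
So the landlord prevails.

stage 1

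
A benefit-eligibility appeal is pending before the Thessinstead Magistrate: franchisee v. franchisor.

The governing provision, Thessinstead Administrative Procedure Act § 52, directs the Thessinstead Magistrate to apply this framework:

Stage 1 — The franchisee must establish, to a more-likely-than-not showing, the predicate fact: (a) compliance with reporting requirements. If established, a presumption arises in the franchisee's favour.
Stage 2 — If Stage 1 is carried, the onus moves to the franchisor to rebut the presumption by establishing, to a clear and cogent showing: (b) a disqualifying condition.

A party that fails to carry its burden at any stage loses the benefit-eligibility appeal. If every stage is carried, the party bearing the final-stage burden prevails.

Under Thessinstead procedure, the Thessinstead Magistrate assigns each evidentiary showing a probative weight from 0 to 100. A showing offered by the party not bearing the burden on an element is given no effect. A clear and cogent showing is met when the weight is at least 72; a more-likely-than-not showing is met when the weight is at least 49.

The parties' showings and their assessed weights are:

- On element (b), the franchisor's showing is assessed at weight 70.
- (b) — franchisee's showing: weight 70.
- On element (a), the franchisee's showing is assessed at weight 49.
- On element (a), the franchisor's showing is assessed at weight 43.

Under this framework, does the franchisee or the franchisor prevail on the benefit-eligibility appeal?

franchisee

At Stage 1 the franchisee must meet a more-likely-than-not showing (weight is at least 49): on (a) the weight is 49 (the franchisor's 43 is given no effect), which does reach 49, so (a) meets the standard.
  Stage 1 is satisfied; the onus moves to the franchisor.
At Stage 2 the franchisor must meet a clear and cogent showing (weight is at least 72): on (b) the weight is 70 (the franchisee's 70 is given no effect), < 72, so (b) does not meet the standard.
  Stage 2 not carried; the franchisor fails its burden.
The analysis ends at Stage 2; the franchisee prevails.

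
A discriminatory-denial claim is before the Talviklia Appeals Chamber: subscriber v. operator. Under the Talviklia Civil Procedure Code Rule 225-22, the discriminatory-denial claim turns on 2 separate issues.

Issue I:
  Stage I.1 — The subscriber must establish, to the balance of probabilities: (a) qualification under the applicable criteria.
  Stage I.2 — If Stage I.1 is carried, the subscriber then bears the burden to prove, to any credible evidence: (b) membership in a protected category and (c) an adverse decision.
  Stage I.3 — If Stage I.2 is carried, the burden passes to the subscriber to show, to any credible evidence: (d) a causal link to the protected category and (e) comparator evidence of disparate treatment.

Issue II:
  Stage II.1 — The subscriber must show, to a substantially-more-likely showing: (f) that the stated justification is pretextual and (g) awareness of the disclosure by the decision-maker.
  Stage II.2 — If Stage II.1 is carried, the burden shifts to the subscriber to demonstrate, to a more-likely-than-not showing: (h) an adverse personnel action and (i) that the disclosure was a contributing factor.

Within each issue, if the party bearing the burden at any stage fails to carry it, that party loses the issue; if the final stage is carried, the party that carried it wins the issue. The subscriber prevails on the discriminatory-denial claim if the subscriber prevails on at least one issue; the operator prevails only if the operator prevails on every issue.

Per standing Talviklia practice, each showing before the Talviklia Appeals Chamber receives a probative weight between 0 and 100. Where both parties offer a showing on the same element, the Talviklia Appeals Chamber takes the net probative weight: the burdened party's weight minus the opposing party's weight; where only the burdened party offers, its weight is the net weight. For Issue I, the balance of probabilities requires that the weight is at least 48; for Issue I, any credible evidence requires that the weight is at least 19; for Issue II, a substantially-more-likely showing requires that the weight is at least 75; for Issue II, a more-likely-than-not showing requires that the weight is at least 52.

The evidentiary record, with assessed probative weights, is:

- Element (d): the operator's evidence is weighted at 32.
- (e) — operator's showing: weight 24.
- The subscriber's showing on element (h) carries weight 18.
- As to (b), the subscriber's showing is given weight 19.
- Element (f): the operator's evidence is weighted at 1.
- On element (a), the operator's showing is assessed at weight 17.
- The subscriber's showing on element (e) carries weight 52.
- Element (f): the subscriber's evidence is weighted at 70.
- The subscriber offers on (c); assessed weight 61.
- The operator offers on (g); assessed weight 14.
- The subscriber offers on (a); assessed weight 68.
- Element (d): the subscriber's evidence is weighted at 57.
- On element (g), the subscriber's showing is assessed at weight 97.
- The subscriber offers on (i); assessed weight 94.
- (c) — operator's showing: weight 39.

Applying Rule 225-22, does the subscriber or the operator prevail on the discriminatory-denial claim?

— Issue I —
Stage I.1 — burden on subscriber; standard: the balance of probabilities (weight is at least 48).
    (a): 68 − 17 = 51 ≥ 48 [met]
  All elements met. The subscriber retains the burden for Stage I.2.
Stage I.2 — burden on subscriber; standard: any credible evidence (weight is at least 19).
    (b): 19 ≥ 19 [met]
    (c): 61 − 39 = 22 ≥ 19 [met]
  Stage I.2 carried; the burden remains with the subscriber.
Stage I.3 — burden on subscriber; standard: any credible evidence (weight is at least 19).
    (d): 57 − 32 = 25 ≥ 19 [met]
    (e): 52 − 24 = 28 ≥ 19 [met]
  The subscriber carries the last stage.
With every stage satisfied, the subscriber prevails on this issue.
— Issue II —
Stage II.1 — burden on subscriber; standard: a substantially-more-likely showing (weight is at least 75).
    (f): 70 − 1 = 69 < 75 [not met]
    (g): 97 − 14 = 83 ≥ 75 [met]
  Stage II.1 not carried; the subscriber fails its burden.
So the operator prevails on this issue.
Per-issue: Issue I → subscriber; Issue II → operator. The subscriber must prevail on at least one issue; overall, the subscriber prevails.

subscriber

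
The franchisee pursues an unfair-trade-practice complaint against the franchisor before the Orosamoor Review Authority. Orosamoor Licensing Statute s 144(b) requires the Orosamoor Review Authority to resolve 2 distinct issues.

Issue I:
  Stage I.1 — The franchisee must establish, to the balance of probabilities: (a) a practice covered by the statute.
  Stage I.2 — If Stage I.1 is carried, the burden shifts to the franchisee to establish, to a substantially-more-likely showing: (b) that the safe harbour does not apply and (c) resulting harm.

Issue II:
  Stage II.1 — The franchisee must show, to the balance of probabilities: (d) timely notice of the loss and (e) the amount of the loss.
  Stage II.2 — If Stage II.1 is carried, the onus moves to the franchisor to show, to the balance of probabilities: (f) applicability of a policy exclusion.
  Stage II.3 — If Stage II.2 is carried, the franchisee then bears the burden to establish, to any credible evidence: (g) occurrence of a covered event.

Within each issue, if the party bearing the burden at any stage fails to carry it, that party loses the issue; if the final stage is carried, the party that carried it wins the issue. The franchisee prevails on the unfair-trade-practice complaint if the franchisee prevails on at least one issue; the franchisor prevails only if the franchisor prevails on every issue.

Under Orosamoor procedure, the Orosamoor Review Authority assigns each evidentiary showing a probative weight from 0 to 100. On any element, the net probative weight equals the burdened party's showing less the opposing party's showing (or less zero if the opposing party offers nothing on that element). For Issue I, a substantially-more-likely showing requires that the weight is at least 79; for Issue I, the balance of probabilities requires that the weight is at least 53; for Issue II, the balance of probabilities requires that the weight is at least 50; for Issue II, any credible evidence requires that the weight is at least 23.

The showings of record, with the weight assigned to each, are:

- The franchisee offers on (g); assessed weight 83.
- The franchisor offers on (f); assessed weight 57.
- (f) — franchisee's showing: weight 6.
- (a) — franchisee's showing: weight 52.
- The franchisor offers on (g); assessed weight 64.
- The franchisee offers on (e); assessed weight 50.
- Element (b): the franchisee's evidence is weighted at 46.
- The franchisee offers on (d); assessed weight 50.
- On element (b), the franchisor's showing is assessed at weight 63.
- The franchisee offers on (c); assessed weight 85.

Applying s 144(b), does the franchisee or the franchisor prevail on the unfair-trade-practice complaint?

franchisor

— Issue I —
Stage I.1 — burden on franchisee; standard: the balance of probabilities (weight is at least 53).
    (a): 52 < 53 [not met]
  Not every element is met, so the franchisee fails to carry Stage I.1.
So the franchisor prevails on this issue.
— Issue II —
Stage II.1 — burden on franchisee; standard: the balance of probabilities (weight is at least 50).
    (d): 50 ≥ 50 [met]
    (e): 50 ≥ 50 [met]
  Stage II.1 is satisfied; the onus moves to the franchisor.
Stage II.2 — burden on franchisor; standard: the balance of probabilities (weight is at least 50).
    (f): 57 − 6 = 51 ≥ 50 [met]
  All elements met. The burden passes to the franchisee.
Stage II.3 — burden on franchisee; standard: any credible evidence (weight is at least 23).
    (g): 83 − 64 = 19 < 23 [not met]
  The franchisee does not carry Stage II.3.
The analysis ends at Stage II.3; the franchisor prevails on this issue.
Per-issue: Issue I → franchisor; Issue II → franchisor. The franchisee must prevail on at least one issue; overall, the franchisor prevails.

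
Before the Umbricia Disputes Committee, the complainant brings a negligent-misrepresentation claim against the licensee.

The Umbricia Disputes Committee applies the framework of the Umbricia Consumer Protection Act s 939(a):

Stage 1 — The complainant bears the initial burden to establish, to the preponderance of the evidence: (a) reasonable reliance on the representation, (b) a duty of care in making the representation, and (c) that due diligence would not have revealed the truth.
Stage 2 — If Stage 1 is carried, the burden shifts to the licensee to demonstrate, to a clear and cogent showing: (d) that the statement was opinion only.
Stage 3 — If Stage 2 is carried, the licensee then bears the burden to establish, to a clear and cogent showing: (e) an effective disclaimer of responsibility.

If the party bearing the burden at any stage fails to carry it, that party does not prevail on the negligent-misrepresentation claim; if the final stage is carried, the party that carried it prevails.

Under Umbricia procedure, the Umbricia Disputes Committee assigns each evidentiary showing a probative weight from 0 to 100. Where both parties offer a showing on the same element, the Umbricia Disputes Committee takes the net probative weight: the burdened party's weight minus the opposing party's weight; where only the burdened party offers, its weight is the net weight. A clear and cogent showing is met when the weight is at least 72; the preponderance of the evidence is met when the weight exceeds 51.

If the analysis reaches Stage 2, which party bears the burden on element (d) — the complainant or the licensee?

Stage 2's rule assigns the burden to the licensee (to a clear and cogent showing).

licensee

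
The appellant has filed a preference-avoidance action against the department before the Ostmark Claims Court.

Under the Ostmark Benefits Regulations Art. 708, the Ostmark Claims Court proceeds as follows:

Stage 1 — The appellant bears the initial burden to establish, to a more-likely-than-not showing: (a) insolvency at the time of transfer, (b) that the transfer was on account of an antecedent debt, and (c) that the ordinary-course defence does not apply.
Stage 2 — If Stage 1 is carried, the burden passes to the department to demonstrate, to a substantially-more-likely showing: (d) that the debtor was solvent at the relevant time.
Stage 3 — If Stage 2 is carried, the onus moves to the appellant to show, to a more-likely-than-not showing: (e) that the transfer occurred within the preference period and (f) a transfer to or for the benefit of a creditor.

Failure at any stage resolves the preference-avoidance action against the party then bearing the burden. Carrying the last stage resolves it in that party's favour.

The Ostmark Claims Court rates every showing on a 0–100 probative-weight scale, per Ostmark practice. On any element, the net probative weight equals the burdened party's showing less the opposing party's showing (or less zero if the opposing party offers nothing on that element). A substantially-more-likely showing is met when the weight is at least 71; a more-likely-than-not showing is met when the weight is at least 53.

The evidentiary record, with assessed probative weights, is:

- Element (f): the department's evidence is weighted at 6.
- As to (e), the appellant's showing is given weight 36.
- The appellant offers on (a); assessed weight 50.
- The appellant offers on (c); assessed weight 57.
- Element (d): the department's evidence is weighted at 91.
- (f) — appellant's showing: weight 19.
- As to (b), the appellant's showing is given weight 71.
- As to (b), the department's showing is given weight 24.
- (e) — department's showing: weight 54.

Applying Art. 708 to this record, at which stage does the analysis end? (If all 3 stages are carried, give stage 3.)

stage 1

Stage 1 — burden on appellant; standard: a more-likely-than-not showing (weight is at least 53).
    (a): 50 < 53 [not met]
    (b): 71 − 24 = 47 < 53 [not met]
    (c): 57 ≥ 53 [met]
  Stage 1 not carried; the appellant fails its burden.
So the department prevails.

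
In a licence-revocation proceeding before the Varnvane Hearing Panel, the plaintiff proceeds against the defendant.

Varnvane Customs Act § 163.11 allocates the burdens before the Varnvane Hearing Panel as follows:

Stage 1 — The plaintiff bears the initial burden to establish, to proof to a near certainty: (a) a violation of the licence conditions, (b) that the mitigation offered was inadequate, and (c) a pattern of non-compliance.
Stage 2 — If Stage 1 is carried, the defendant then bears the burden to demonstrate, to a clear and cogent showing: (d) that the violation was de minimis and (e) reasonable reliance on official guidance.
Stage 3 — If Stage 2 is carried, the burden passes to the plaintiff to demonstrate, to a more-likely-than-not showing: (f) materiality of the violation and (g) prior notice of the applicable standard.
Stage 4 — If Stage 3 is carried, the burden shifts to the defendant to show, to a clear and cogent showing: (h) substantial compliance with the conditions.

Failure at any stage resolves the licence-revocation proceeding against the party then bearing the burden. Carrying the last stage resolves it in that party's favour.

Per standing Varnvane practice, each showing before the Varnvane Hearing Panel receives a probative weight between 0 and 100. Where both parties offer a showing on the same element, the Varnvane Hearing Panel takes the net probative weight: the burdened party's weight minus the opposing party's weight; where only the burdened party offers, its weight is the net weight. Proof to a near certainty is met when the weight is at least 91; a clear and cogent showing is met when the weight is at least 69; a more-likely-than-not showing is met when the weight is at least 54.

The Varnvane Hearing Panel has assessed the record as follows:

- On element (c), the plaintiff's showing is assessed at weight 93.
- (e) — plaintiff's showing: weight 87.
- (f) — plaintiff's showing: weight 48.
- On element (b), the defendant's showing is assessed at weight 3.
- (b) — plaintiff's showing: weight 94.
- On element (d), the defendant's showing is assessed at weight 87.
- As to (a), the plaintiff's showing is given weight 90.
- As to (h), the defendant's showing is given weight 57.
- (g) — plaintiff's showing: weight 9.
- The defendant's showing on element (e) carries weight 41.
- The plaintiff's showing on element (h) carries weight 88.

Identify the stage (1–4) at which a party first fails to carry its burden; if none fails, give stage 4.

Stage 1 — burden on plaintiff; standard: proof to a near certainty (weight is at least 91).
    (a): 90 < 91 [not met]
    (b): 94 − 3 = 91 ≥ 91 [met]
    (c): 93 ≥ 91 [met]
  Stage 1 not carried; the plaintiff fails its burden.
The defendant prevails.

stage 1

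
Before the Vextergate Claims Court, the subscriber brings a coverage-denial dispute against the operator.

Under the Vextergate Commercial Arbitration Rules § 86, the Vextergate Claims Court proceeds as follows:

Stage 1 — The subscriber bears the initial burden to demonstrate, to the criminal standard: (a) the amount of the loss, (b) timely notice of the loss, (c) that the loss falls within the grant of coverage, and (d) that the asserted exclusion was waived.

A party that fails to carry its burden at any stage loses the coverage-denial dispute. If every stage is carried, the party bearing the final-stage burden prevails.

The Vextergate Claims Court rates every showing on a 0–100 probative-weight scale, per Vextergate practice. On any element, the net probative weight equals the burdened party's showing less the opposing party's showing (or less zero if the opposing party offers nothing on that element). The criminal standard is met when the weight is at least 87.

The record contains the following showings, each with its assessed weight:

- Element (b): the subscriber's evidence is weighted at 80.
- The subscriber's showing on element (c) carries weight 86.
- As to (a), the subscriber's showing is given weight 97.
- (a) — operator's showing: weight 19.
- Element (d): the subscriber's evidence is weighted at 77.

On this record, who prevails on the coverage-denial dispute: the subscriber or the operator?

operator

At Stage 1 the subscriber must meet the criminal standard (weight is at least 87): on (a) the weight is 97 less the opposing 19 gives net 78, < 87, so (a) does not meet the standard; on (b) the weight is 80, < 87, so (b) does not meet the standard; on (c) the weight is 86, which does not reach 87, so (c) does not meet the standard; on (d) the weight is 77, < 87, so (d) does not meet the standard.
  Not every element is met, so the subscriber fails to carry Stage 1.
The operator prevails.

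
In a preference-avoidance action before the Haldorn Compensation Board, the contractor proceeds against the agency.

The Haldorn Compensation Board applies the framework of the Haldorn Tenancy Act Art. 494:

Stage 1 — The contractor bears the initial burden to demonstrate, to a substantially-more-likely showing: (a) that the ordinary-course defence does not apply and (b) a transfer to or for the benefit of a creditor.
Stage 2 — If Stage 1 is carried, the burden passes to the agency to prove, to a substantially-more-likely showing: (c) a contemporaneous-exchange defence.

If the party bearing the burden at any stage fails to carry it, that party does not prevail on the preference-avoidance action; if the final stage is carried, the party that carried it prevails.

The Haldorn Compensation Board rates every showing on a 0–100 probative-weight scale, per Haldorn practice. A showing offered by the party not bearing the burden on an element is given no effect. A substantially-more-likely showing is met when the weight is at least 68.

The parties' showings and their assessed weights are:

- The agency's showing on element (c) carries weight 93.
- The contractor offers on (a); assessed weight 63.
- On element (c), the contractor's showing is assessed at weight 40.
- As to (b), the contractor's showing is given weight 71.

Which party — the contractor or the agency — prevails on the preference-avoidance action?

agency

At Stage 1 the contractor must meet a substantially-more-likely showing (weight is at least 68): on (a) the weight is 63, which does not reach 68, so (a) does not meet the standard; on (b) the weight is 71, which does reach 68, so (b) meets the standard.
  The contractor does not carry Stage 1.
So the agency prevails.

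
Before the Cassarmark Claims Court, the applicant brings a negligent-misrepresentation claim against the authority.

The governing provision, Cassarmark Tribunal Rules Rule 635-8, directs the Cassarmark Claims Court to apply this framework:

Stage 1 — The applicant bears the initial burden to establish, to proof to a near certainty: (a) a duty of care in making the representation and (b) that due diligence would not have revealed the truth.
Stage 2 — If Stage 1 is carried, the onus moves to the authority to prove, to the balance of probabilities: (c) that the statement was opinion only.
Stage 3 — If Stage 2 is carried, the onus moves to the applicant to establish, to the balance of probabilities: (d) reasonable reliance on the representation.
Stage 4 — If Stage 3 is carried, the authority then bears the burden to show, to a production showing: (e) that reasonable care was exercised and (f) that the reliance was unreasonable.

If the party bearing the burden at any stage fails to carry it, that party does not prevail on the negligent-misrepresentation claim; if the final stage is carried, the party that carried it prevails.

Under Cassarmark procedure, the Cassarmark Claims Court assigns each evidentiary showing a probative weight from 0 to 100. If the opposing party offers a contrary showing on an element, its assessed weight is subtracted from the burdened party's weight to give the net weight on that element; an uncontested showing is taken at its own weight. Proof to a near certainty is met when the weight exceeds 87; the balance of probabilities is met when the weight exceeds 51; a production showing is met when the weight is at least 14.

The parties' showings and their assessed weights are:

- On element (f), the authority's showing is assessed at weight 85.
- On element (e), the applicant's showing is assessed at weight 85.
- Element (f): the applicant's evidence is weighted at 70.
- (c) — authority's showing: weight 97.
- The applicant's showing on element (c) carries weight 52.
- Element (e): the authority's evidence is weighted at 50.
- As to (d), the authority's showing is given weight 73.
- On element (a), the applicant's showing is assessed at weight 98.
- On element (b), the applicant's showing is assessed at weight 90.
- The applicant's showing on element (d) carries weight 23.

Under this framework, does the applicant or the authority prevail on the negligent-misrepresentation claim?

Stage 1 (applicant, proof to a near certainty, weight exceeds 87): (a) 98 > 87 — meets; (b) 90 > 87 — meets.
  The applicant carries Stage 1; the authority now bears the burden.
Stage 2 (authority, the balance of probabilities, weight exceeds 51): (c) net 97−52=45 ≤ 51 — fails.
  Stage 2 not carried; the authority fails its burden.
The applicant prevails.

applicant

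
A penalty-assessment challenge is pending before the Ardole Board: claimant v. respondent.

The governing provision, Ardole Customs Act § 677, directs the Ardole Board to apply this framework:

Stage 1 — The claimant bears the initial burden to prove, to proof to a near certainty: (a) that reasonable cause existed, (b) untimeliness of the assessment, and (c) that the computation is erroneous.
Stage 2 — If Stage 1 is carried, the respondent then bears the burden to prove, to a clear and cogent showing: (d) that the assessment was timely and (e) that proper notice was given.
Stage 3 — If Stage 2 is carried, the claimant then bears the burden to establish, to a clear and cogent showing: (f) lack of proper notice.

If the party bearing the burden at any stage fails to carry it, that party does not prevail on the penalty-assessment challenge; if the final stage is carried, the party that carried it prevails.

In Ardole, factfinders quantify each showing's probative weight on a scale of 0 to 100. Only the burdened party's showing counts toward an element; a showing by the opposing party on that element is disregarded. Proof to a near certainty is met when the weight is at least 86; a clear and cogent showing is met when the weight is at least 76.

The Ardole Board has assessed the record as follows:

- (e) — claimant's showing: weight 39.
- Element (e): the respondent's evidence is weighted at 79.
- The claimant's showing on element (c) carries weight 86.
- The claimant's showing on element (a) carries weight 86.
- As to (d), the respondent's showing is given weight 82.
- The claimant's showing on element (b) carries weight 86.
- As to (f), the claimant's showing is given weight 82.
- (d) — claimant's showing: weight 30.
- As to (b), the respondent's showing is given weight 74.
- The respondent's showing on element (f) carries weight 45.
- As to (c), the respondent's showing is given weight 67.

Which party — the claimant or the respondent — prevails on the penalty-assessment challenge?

claimant

Stage 1 (claimant, proof to a near certainty, weight is at least 86): (a) 86 ≥ 86 — meets; (b) 86 (respondent's 74 disregarded) ≥ 86 — meets; (c) 86 (respondent's 67 disregarded) ≥ 86 — meets.
  All elements met. The burden passes to the respondent.
Stage 2 (respondent, a clear and cogent showing, weight is at least 76): (d) 82 (claimant's 30 disregarded) ≥ 76 — meets; (e) 79 (claimant's 39 disregarded) ≥ 76 — meets.
  Stage 2 is satisfied; the onus moves to the claimant.
Stage 3 (claimant, a clear and cogent showing, weight is at least 76): (f) 82 (respondent's 45 disregarded) ≥ 76 — meets.
  Stage 3 carried; the final stage is satisfied.
Every stage carried; the claimant prevails.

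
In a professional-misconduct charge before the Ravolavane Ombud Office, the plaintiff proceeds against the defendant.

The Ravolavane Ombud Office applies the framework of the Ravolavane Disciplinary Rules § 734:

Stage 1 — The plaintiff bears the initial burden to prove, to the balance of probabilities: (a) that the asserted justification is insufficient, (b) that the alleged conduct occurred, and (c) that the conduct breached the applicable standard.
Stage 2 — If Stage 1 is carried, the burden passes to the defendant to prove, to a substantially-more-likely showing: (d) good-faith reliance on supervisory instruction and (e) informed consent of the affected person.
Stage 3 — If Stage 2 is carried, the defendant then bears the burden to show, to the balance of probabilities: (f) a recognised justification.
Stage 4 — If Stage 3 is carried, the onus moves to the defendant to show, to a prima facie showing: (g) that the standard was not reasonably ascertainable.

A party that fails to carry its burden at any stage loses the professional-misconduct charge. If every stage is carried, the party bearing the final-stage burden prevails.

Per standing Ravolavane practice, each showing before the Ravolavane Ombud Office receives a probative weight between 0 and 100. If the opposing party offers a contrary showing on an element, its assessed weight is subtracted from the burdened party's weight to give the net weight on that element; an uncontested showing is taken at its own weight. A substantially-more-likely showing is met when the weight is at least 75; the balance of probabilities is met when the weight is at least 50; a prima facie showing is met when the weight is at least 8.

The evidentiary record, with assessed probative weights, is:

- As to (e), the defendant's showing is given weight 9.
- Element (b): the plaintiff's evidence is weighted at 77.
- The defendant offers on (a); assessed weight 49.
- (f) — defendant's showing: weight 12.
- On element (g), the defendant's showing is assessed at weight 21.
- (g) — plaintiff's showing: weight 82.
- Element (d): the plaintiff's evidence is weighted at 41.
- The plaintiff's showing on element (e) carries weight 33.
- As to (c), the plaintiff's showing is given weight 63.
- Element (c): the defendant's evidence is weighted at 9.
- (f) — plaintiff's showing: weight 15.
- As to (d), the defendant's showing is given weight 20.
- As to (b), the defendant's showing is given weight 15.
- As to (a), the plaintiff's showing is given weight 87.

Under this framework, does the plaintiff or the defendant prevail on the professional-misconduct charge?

At Stage 1 the plaintiff must meet the balance of probabilities (weight is at least 50): on (a) the weight is 87 less the opposing 49 gives net 38, which does not reach 50, so (a) does not meet the standard; on (b) the weight is 77 less the opposing 15 gives net 62, which does reach 50, so (b) meets the standard; on (c) the weight is 63 less the opposing 9 gives net 54, ≥ 50, so (c) meets the standard.
  The plaintiff does not carry Stage 1.
So the defendant prevails.

defendant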